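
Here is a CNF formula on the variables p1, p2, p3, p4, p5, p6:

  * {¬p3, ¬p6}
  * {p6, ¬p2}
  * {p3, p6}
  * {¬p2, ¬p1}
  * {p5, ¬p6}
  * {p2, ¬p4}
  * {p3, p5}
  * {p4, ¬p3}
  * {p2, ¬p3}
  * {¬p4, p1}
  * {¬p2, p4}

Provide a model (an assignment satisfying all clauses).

Pure literal: p5 appears only positively; assign p5 = True.
Branch on p1: take p1 = True.
  then p2 is forced to False.
  then p4 is forced to False.
  then p3 is forced to False.
  then p6 is forced to True.

p1=T, p2=F, p3=F, p4=F, p5=T, p6=T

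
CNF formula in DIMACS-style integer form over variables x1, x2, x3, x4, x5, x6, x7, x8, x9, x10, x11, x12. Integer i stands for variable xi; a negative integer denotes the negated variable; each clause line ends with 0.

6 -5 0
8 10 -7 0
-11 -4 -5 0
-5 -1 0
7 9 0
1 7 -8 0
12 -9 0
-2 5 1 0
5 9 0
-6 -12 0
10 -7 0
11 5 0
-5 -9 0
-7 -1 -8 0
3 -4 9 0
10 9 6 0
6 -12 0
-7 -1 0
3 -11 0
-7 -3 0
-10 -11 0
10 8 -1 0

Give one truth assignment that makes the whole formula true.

x1=0, x2=1, x3=0, x4=0, x5=1, x6=1, x7=1, x8=0, x9=0, x10=1, x11=0, x12=0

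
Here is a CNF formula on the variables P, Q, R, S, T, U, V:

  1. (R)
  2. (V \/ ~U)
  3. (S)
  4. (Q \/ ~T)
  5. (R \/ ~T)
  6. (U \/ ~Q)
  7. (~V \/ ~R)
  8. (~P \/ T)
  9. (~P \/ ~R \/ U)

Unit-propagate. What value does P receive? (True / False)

(R) is a unit clause: R = True.
(S) stands alone — S = True.
In (~V \/ ~R), ~R is now false; ~V must hold, so V = False.
(~U \/ V) with V = False leaves only ~U, so U = False.
In (~Q \/ U), U is now false; ~Q must hold, so Q = False.
(~T \/ Q) with Q = False leaves only ~T, so T = False.
In (T \/ ~P), T is now false; ~P must hold, so P = False.

False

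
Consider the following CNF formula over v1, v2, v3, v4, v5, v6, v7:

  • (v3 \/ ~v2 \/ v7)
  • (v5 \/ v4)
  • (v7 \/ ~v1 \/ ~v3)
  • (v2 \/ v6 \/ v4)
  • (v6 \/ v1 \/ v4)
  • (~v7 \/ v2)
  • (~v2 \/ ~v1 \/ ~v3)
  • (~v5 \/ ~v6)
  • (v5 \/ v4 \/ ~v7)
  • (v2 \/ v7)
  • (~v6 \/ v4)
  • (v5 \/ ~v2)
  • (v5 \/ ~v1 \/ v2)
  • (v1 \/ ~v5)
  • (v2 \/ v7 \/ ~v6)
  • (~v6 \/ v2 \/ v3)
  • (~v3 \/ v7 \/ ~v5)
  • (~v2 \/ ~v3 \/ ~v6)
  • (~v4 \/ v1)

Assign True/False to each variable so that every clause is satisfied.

Set v1 = True and propagate.
Set v2 = True and propagate.
  then v3 is forced to False.
  then v7 is forced to True.
  then v5 is forced to True.
  then v6 is forced to False.
v4 is now unconstrained; take v4 = True.

v1 = T, v2 = T, v3 = F, v4 = T, v5 = T, v6 = F, v7 = T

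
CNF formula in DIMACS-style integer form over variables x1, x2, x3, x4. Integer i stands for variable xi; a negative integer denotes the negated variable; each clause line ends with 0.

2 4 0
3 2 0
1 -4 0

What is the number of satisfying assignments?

Satisfying assignments:
  x1=0 x2=1 x3=0 x4=0
  x1=0 x2=1 x3=1 x4=0
  x1=1 x2=0 x3=1 x4=1
  x1=1 x2=1 x3=0 x4=0
  x1=1 x2=1 x3=0 x4=1
  x1=1 x2=1 x3=1 x4=0
  x1=1 x2=1 x3=1 x4=1
Count: 7.

7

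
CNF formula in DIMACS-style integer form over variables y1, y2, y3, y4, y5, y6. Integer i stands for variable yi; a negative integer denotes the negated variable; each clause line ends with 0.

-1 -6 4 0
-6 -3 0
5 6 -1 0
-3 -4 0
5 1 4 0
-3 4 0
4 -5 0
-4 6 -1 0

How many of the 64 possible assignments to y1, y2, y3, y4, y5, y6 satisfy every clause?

12

Split on y4, then y1.
  y4=1, y1=1: remaining (y2,y3,y5,y6) ∈ {(0,0,0,1); (0,0,1,1); (1,0,0,1); (1,0,1,1)} — 4.
  y4=1, y1=0: forces y3=0; y2, y5, y6 free → 2^3 = 8.
  y4=0, y1=1: a clause becomes empty — 0.
  y4=0, y1=0: a clause becomes empty — 0.
Total: 4 + 8 + 0 + 0 = 12.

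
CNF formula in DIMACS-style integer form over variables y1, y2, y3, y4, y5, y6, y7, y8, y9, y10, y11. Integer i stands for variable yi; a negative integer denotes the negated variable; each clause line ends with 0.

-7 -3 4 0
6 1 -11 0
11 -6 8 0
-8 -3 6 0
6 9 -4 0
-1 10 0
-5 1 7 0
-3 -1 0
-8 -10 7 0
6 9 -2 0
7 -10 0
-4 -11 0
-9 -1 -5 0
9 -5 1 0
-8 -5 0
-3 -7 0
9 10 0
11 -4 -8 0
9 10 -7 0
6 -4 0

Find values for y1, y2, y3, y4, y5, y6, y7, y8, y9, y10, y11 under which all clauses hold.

y1 = False, y2 = False, y3 = False, y4 = False, y5 = True, y6 = True, y7 = True, y8 = False, y9 = True, y10 = True, y11 = True

Pure literal: y2 appears only negated; assign y2 = False.
Pure literal: y3 appears only negated; assign y3 = False.
Branch on y1: take y1 = False.
Branch on y4: take y4 = False.
Set y5 = True and propagate.
  then y7 is forced to True.
  then y9 is forced to True.
  then y8 is forced to False.
The remaining clauses are satisfied by y6 = True, y10 = True, y11 = True.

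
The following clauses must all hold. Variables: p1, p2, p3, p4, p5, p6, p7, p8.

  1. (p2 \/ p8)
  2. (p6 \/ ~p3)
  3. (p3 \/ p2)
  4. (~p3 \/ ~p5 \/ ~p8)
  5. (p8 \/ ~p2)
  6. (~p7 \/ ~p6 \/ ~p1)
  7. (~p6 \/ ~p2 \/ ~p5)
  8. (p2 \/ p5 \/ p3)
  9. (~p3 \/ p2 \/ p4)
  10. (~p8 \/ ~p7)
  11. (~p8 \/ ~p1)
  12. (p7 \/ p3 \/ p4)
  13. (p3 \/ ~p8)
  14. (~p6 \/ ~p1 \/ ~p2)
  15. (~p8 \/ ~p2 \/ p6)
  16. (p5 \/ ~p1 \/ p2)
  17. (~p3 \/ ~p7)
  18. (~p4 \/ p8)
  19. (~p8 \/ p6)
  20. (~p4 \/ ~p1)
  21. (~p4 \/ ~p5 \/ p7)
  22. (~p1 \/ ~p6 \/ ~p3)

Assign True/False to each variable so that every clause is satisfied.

p1 occurs only negated in the remaining clauses — set p1 = False.
Branch on p2: take p2 = False.
  then p8 is forced to True.
  then p3 is forced to True.
  then p6 is forced to True.
  then p5 is forced to False.
  then p4 is forced to True.
  then p7 is forced to False.
Every clause has at least one true literal under this assignment.

p1=F, p2=F, p3=T, p4=T, p5=F, p6=T, p7=F, p8=T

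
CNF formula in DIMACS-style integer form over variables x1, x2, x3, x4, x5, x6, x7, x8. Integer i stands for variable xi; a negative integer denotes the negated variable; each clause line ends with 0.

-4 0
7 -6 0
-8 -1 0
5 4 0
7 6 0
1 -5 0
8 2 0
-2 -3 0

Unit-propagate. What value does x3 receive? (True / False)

False

(¬x4) stands alone — x4 = False.
(x4 ∨ x5) with x4 = False leaves only x5, so x5 = True.
(x1 ∨ ¬x5) with x5 = True leaves only x1, so x1 = True.
(¬x1 ∨ ¬x8) with x1 = True leaves only ¬x8, so x8 = False.
(x8 ∨ x2): since x8 = False, the clause reduces to (x2). x2 = True.
(¬x2 ∨ ¬x3): since x2 = True, the clause reduces to (¬x3). x3 = False.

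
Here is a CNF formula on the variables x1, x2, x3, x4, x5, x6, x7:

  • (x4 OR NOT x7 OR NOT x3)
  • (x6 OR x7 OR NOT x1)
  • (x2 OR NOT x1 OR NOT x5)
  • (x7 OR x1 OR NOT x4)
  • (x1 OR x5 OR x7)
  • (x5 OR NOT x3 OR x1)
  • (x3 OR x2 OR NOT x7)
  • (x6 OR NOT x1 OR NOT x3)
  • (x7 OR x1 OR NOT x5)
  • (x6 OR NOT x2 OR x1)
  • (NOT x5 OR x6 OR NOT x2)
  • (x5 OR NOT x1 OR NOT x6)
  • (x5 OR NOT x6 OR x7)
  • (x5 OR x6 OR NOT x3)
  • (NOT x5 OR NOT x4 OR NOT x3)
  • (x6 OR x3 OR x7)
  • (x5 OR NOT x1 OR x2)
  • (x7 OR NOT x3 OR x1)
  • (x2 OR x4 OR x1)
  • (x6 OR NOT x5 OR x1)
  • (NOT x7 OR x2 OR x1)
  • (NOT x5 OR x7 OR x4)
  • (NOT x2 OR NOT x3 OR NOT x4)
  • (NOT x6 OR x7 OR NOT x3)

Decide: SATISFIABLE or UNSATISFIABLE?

Set x1 = True and propagate.
Set x2 = True and propagate.
The remaining clauses are satisfied by x3 = False, x4 = True, x5 = False, x6 = False, x7 = True.
So x1=True, x2=True, x3=False, x4=True, x5=False, x6=False, x7=True is a satisfying assignment.

SATISFIABLE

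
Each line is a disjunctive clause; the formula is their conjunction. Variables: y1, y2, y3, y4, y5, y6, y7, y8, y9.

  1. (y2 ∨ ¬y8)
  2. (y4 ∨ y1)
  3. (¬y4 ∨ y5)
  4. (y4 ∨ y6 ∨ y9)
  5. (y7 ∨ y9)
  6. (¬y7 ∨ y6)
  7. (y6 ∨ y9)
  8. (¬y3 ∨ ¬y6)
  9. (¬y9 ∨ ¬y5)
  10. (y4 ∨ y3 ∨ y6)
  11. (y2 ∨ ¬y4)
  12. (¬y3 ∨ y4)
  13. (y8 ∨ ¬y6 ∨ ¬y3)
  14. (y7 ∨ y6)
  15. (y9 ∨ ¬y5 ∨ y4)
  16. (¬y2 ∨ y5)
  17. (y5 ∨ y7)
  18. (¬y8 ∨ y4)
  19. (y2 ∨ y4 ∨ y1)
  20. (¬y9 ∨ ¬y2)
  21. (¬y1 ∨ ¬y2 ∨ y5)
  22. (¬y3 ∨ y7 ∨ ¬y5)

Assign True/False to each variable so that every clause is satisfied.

y1=True, y2=False, y3=False, y4=False, y5=False, y6=True, y7=True, y8=False, y9=False

Check each clause:
  1. (y2 ∨ ¬y8) — ¬y8 is true.
  2. (y4 ∨ y1) — y1 is true.
  3. (¬y4 ∨ y5) — ¬y4 is true.
  4. (y4 ∨ y6 ∨ y9) — y6 is true.
  5. (y7 ∨ y9) — y7 is true.
  6. (¬y7 ∨ y6) — y6 is true.
  7. (y6 ∨ y9) — y6 is true.
  8. (¬y3 ∨ ¬y6) — ¬y3 is true.
  9. (¬y5 ∨ ¬y9) — ¬y5 is true.
  10. (y3 ∨ y6 ∨ y4) — y6 is true.
  11. (y2 ∨ ¬y4) — ¬y4 is true.
  12. (y4 ∨ ¬y3) — ¬y3 is true.
  13. (y8 ∨ ¬y6 ∨ ¬y3) — ¬y3 is true.
  14. (y6 ∨ y7) — y6 is true.
  15. (y9 ∨ y4 ∨ ¬y5) — ¬y5 is true.
  16. (¬y2 ∨ y5) — ¬y2 is true.
  17. (y7 ∨ y5) — y7 is true.
  18. (¬y8 ∨ y4) — ¬y8 is true.
  19. (y1 ∨ y4 ∨ y2) — y1 is true.
  20. (¬y9 ∨ ¬y2) — ¬y2 is true.
  21. (¬y2 ∨ ¬y1 ∨ y5) — ¬y2 is true.
  22. (y7 ∨ ¬y3 ∨ ¬y5) — ¬y5 is true.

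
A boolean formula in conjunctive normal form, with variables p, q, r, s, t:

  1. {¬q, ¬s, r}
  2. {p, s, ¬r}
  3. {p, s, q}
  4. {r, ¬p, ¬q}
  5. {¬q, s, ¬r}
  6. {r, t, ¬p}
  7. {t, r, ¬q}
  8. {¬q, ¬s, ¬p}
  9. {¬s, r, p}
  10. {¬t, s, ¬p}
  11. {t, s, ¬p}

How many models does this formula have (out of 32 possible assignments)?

8

Satisfying assignments:
  p=0 q=0 r=1 s=1 t=0
  p=0 q=0 r=1 s=1 t=1
  p=0 q=1 r=0 s=0 t=1
  p=0 q=1 r=1 s=1 t=0
  p=0 q=1 r=1 s=1 t=1
  p=1 q=0 r=0 s=1 t=1
  p=1 q=0 r=1 s=1 t=0
  p=1 q=0 r=1 s=1 t=1
That's 8 in total.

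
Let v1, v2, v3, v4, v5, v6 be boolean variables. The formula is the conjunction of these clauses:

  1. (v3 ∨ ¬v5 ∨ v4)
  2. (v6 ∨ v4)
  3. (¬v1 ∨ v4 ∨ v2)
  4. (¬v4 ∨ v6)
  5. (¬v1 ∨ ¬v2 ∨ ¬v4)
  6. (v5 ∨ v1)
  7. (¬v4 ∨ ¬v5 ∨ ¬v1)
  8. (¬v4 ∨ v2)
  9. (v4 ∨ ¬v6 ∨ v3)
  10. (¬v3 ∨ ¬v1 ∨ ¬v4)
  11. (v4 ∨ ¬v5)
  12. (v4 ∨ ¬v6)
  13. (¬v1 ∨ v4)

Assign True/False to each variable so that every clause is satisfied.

v1=F, v2=T, v3=T, v4=T, v5=T, v6=T

Check each clause:
  1. (v4 ∨ v3 ∨ ¬v5) — v3 is true.
  2. (v4 ∨ v6) — v4 is true.
  3. (¬v1 ∨ v4 ∨ v2) — v2 is true.
  4. (v6 ∨ ¬v4) — v6 is true.
  5. (¬v1 ∨ ¬v4 ∨ ¬v2) — ¬v1 is true.
  6. (v1 ∨ v5) — v5 is true.
  7. (¬v4 ∨ ¬v5 ∨ ¬v1) — ¬v1 is true.
  8. (¬v4 ∨ v2) — v2 is true.
  9. (v4 ∨ ¬v6 ∨ v3) — v3 is true.
  10. (¬v4 ∨ ¬v3 ∨ ¬v1) — ¬v1 is true.
  11. (¬v5 ∨ v4) — v4 is true.
  12. (¬v6 ∨ v4) — v4 is true.
  13. (v4 ∨ ¬v1) — v4 is true.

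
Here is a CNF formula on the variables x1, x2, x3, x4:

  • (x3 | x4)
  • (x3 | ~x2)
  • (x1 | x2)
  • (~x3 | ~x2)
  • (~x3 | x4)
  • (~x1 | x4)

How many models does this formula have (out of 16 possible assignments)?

2

The models are:
  x1=1 x2=0 x3=0 x4=1
  x1=1 x2=0 x3=1 x4=1
Count: 2.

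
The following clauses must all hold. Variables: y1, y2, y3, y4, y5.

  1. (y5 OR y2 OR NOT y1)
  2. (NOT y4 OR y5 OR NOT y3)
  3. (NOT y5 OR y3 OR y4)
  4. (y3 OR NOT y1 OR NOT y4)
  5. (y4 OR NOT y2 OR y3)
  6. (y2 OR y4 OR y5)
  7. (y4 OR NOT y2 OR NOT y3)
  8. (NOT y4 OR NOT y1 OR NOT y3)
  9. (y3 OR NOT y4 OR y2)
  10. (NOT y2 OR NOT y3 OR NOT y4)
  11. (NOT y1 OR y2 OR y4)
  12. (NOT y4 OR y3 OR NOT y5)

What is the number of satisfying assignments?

3

Satisfying assignments:
  y1=F y2=F y3=T y4=F y5=T
  y1=F y2=F y3=T y4=T y5=T
  y1=F y2=T y3=F y4=T y5=F
Count: 3.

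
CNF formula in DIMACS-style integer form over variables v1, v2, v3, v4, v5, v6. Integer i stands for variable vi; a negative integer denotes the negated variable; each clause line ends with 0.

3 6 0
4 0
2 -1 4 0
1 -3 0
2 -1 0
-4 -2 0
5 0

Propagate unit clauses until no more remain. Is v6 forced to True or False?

(v4) stands alone — v4 = True.
(~v2 | ~v4): since v4 = True, the clause reduces to (~v2). v2 = False.
From (v2 | ~v1) and v2 = False: v1 = False.
In (v1 | ~v3), v1 is now false; ~v3 must hold, so v3 = False.
(v3 | v6) with v3 = False leaves only v6, so v6 = True.

True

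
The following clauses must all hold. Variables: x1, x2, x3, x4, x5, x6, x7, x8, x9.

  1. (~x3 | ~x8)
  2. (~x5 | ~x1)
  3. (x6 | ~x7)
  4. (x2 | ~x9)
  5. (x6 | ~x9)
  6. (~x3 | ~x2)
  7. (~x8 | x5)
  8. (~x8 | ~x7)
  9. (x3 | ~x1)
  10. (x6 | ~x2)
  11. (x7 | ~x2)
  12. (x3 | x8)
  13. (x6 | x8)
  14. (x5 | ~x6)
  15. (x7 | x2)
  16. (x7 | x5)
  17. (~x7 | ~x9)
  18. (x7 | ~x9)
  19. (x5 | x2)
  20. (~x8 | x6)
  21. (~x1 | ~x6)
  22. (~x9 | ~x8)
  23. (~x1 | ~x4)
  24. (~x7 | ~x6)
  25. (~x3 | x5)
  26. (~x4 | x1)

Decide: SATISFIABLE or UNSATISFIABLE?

x6 = True:
  propagation gives x5=True, x1=False, x7=False, x2=False; an empty clause results — contradiction.
x6 = False:
  propagation gives x7=False, x9=False, x2=False; an empty clause results — contradiction.
Every branch closes, so no satisfying assignment exists.

UNSATISFIABLE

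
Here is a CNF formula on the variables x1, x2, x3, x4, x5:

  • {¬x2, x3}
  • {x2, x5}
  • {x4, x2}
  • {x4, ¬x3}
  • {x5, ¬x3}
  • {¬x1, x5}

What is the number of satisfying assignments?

6

Satisfying assignments:
  x1=0 x2=0 x3=0 x4=1 x5=1
  x1=0 x2=0 x3=1 x4=1 x5=1
  x1=0 x2=1 x3=1 x4=1 x5=1
  x1=1 x2=0 x3=0 x4=1 x5=1
  x1=1 x2=0 x3=1 x4=1 x5=1
  x1=1 x2=1 x3=1 x4=1 x5=1
That's 6 in total.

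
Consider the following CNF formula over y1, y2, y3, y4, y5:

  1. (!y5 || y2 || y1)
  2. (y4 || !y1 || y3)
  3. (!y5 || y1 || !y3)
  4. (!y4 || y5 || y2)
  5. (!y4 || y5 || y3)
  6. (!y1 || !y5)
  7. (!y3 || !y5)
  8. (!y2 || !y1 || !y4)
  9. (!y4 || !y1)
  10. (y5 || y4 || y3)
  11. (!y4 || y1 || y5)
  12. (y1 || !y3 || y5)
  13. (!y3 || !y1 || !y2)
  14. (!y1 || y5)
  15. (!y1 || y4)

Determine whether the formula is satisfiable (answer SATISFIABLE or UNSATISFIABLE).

SATISFIABLE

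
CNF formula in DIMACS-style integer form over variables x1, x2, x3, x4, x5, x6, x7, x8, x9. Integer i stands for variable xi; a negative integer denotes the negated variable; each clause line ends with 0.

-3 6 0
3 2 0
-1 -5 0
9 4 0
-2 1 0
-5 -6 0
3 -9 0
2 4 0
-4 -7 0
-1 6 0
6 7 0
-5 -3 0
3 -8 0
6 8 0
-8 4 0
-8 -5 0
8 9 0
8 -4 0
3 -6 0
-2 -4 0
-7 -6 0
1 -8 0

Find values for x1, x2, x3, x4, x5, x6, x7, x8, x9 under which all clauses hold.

x1=T, x2=F, x3=T, x4=T, x5=F, x6=T, x7=F, x8=T, x9=T

Check each clause:
  1. (x6 || !x3) — x6 is true.
  2. (x3 || x2) — x3 is true.
  3. (!x5 || !x1) — !x5 is true.
  4. (x9 || x4) — x9 is true.
  5. (!x2 || x1) — x1 is true.
  6. (!x5 || !x6) — !x5 is true.
  7. (x3 || !x9) — x3 is true.
  8. (x4 || x2) — x4 is true.
  9. (!x4 || !x7) — !x7 is true.
  10. (!x1 || x6) — x6 is true.
  11. (x7 || x6) — x6 is true.
  12. (!x5 || !x3) — !x5 is true.
  13. (!x8 || x3) — x3 is true.
  14. (x8 || x6) — x8 is true.
  15. (x4 || !x8) — x4 is true.
  16. (!x8 || !x5) — !x5 is true.
  17. (x9 || x8) — x8 is true.
  18. (!x4 || x8) — x8 is true.
  19. (!x6 || x3) — x3 is true.
  20. (!x4 || !x2) — !x2 is true.
  21. (!x6 || !x7) — !x7 is true.
  22. (!x8 || x1) — x1 is true.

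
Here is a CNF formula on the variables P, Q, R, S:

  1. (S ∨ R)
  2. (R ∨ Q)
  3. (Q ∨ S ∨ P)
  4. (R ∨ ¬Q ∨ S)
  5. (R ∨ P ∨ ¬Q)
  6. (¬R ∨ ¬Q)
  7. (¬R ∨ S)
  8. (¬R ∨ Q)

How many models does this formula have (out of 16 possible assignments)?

Satisfying assignments:
  P=T Q=T R=F S=T
That's 1 in total.

1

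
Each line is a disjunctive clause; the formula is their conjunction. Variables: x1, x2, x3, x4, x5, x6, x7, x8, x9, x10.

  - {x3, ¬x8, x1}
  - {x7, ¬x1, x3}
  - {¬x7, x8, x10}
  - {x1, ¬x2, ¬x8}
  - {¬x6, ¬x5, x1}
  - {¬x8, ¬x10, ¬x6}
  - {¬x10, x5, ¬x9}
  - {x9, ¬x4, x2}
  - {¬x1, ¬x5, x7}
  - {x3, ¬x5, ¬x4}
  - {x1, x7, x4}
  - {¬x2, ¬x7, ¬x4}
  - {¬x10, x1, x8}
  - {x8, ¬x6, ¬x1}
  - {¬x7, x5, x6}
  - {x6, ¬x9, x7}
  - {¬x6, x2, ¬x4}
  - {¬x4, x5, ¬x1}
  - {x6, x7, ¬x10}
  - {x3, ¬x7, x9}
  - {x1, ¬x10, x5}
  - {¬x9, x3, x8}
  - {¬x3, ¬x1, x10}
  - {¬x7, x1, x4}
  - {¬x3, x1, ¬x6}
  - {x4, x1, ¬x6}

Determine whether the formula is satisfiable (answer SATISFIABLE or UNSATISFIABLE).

SATISFIABLE

Set x1 = False and propagate.
The remaining clauses are satisfied by x2 = False, x3 = True, x4 = True, x5 = True, x6 = False, x7 = True, x8 = True, x9 = True, x10 = True.
Every clause has at least one true literal under this assignment.
So x1=0, x2=0, x3=1, x4=1, x5=1, x6=0, x7=1, x8=1, x9=1, x10=1 is a satisfying assignment.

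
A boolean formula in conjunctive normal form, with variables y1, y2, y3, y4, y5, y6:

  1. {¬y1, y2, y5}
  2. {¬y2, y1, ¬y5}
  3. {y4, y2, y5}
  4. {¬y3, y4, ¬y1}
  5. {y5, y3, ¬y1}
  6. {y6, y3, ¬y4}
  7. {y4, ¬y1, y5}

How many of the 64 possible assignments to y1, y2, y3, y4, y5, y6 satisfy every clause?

Split on y1, then y5.
  y1=1, y5=1: y2 free; 5 ways for (y3,y4,y6) × 2^1 = 10.
  y1=1, y5=0: remaining (y2,y3,y4,y6) ∈ {(1,1,1,0); (1,1,1,1)} — 2.
  y1=0, y5=1: 7 of the 16 assignments to (y2,y3,y4,y6) work.
  y1=0, y5=0: 10 of the 16 assignments to (y2,y3,y4,y6) work.
Total: 10 + 2 + 7 + 10 = 29.

29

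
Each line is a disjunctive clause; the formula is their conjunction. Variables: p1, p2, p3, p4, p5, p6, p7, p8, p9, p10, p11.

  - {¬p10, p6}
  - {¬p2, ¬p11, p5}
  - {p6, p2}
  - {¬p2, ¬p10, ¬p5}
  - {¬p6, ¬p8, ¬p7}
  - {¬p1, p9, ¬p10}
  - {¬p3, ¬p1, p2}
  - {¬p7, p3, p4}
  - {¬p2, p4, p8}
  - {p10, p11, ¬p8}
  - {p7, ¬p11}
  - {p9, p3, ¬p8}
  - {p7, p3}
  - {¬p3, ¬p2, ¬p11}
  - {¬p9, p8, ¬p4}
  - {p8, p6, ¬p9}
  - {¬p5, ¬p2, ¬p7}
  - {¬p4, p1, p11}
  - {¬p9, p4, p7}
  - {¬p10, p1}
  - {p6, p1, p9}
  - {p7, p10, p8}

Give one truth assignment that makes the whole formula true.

p1=False, p2=False, p3=True, p4=False, p5=False, p6=True, p7=True, p8=False, p9=True, p10=False, p11=True

Check each clause:
  1. {¬p10, p6} — p6 is true.
  2. {p5, ¬p2, ¬p11} — ¬p2 is true.
  3. {p2, p6} — p6 is true.
  4. {¬p5, ¬p2, ¬p10} — ¬p5 is true.
  5. {¬p6, ¬p8, ¬p7} — ¬p8 is true.
  6. {p9, ¬p1, ¬p10} — p9 is true.
  7. {¬p1, p2, ¬p3} — ¬p1 is true.
  8. {p4, p3, ¬p7} — p3 is true.
  9. {p4, ¬p2, p8} — ¬p2 is true.
  10. {p11, ¬p8, p10} — ¬p8 is true.
  11. {p7, ¬p11} — p7 is true.
  12. {¬p8, p3, p9} — ¬p8 is true.
  13. {p7, p3} — p3 is true.
  14. {¬p11, ¬p3, ¬p2} — ¬p2 is true.
  15. {¬p4, ¬p9, p8} — ¬p4 is true.
  16. {p8, ¬p9, p6} — p6 is true.
  17. {¬p2, ¬p5, ¬p7} — ¬p5 is true.
  18. {¬p4, p11, p1} — p11 is true.
  19. {p4, ¬p9, p7} — p7 is true.
  20. {¬p10, p1} — ¬p10 is true.
  21. {p6, p1, p9} — p9 is true.
  22. {p8, p7, p10} — p7 is true.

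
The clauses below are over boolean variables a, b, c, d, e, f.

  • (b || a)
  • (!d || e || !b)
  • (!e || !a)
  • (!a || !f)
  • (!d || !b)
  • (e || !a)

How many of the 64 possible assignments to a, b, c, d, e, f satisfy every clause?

8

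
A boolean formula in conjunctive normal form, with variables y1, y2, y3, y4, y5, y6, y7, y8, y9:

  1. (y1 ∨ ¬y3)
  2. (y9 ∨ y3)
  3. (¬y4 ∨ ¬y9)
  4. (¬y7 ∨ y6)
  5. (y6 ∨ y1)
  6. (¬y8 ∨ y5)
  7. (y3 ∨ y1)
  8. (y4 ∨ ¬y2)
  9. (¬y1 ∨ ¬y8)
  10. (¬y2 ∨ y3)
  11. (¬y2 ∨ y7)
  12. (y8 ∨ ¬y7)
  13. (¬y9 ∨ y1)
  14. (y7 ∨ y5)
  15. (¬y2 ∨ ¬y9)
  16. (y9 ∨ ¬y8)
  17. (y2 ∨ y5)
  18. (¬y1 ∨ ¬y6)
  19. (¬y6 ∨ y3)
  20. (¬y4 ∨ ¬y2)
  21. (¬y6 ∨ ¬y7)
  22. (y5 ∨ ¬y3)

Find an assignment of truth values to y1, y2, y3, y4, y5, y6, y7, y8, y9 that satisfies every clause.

y1=T  y2=F  y3=T  y4=F  y5=T  y6=F  y7=F  y8=F  y9=T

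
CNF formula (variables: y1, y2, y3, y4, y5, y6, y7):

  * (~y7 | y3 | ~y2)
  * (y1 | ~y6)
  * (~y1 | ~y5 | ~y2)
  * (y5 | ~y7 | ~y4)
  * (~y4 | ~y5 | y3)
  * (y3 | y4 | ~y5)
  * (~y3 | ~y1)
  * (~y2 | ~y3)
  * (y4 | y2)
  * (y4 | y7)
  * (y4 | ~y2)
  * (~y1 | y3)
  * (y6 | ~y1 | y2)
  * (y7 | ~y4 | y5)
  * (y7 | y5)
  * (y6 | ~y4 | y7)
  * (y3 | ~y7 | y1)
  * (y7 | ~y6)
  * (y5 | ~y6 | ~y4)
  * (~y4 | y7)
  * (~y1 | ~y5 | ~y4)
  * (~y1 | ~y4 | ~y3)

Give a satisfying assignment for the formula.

y1=F  y2=F  y3=T  y4=T  y5=T  y6=F  y7=T

Check each clause:
  1. (~y2 | y3 | ~y7) — y3 is true.
  2. (y1 | ~y6) — ~y6 is true.
  3. (~y1 | ~y2 | ~y5) — ~y1 is true.
  4. (~y4 | ~y7 | y5) — y5 is true.
  5. (~y5 | ~y4 | y3) — y3 is true.
  6. (~y5 | y3 | y4) — y3 is true.
  7. (~y3 | ~y1) — ~y1 is true.
  8. (~y3 | ~y2) — ~y2 is true.
  9. (y2 | y4) — y4 is true.
  10. (y4 | y7) — y4 is true.
  11. (y4 | ~y2) — y4 is true.
  12. (y3 | ~y1) — y3 is true.
  13. (~y1 | y2 | y6) — ~y1 is true.
  14. (y7 | y5 | ~y4) — y5 is true.
  15. (y7 | y5) — y5 is true.
  16. (~y4 | y7 | y6) — y7 is true.
  17. (y3 | ~y7 | y1) — y3 is true.
  18. (~y6 | y7) — ~y6 is true.
  19. (~y4 | ~y6 | y5) — ~y6 is true.
  20. (~y4 | y7) — y7 is true.
  21. (~y1 | ~y5 | ~y4) — ~y1 is true.
  22. (~y4 | ~y1 | ~y3) — ~y1 is true.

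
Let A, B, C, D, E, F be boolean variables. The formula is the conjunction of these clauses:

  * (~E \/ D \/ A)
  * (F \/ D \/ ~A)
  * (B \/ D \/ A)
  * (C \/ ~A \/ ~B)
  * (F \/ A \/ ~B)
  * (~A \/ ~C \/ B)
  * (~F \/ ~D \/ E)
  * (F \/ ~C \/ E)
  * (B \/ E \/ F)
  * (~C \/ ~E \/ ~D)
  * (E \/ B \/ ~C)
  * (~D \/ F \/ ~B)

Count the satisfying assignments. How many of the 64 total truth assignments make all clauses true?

Split on B, then A.
  B=1, A=1: remaining (C,D,E,F) ∈ {(1,0,0,1); (1,0,1,1)} — 2.
  B=1, A=0: remaining (C,D,E,F) ∈ {(0,0,0,1); (0,1,1,1); (1,0,0,1)} — 3.
  B=0, A=1: remaining (C,D,E,F) ∈ {(0,0,0,1); (0,0,1,1); (0,1,1,0); (0,1,1,1)} — 4.
  B=0, A=0: remaining (C,D,E,F) ∈ {(0,1,1,0); (0,1,1,1)} — 2.
Total: 2 + 3 + 4 + 2 = 11.

11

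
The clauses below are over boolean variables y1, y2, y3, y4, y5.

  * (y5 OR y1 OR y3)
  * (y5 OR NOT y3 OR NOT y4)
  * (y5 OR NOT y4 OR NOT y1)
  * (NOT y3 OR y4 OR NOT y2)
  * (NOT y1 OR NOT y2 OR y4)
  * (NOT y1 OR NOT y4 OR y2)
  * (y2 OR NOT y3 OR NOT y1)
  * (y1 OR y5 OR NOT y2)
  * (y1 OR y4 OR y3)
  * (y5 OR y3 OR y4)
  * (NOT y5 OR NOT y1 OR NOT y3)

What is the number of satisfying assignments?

8

Split on y1, then y3.
  y1=T, y3=T: a clause becomes empty — 0.
  y1=T, y3=F: remaining (y2,y4,y5) ∈ {(F,F,T); (T,T,T)} — 2.
  y1=F, y3=T: remaining (y2,y4,y5) ∈ {(F,F,F); (F,F,T); (F,T,T); (T,T,T)} — 4.
  y1=F, y3=F: remaining (y2,y4,y5) ∈ {(F,T,T); (T,T,T)} — 2.
Total: 0 + 2 + 4 + 2 = 8.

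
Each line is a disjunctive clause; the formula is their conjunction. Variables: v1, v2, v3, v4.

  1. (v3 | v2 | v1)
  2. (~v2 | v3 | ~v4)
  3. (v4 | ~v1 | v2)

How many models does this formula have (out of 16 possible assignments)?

10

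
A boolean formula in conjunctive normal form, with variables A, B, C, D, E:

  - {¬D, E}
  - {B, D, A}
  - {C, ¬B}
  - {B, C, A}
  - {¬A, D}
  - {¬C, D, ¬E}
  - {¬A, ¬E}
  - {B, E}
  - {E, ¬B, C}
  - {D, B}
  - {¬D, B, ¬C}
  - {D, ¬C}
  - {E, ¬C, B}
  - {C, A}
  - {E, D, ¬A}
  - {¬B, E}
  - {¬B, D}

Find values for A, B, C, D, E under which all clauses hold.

A = False, B = True, C = True, D = True, E = True

Branch on A: take A = False.
  then C is forced to True.
  then D is forced to True.
  then E is forced to True.
  then B is forced to True.
Check each clause:
  1. {¬D, E} — E is true.
  2. {A, D, B} — B is true.
  3. {¬B, C} — C is true.
  4. {B, A, C} — B is true.
  5. {D, ¬A} — D is true.
  6. {¬E, ¬C, D} — D is true.
  7. {¬A, ¬E} — ¬A is true.
  8. {E, B} — B is true.
  9. {E, C, ¬B} — C is true.
  10. {D, B} — B is true.
  11. {¬D, ¬C, B} — B is true.
  12. {D, ¬C} — D is true.
  13. {¬C, B, E} — B is true.
  14. {A, C} — C is true.
  15. {D, ¬A, E} — D is true.
  16. {¬B, E} — E is true.
  17. {D, ¬B} — D is true.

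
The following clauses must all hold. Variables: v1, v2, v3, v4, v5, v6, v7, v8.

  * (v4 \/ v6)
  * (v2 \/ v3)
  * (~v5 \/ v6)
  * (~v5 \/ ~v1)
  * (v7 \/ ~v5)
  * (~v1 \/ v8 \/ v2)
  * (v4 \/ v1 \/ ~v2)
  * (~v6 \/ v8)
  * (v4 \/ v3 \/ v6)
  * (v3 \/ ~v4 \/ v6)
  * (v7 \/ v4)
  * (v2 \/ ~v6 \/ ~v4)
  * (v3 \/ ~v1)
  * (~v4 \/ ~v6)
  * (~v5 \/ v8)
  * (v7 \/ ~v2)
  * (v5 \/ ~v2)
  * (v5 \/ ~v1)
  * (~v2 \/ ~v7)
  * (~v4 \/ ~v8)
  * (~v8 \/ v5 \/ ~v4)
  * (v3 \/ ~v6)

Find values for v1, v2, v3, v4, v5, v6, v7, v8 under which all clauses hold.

Pure literal: v3 appears only positively; assign v3 = True.
Try v1 = False.
Try v2 = False.
For the remaining variables, v4 = False, v5 = True, v6 = True, v7 = True, v8 = True works.
Every clause has at least one true literal under this assignment.

v1=0  v2=0  v3=1  v4=0  v5=1  v6=1  v7=1  v8=1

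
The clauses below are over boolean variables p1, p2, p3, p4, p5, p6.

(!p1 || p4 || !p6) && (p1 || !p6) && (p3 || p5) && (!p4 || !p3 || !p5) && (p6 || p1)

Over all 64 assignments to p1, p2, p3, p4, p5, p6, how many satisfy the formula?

14

Split on p1, then p6.
  p1=1, p6=1: remaining (p2,p3,p4,p5) ∈ {(0,0,1,1); (0,1,1,0); (1,0,1,1); (1,1,1,0)} — 4.
  p1=1, p6=0: p2 free; 5 ways for (p3,p4,p5) × 2^1 = 10.
  p1=0, p6=1: a clause becomes empty — 0.
  p1=0, p6=0: a clause becomes empty — 0.
Total: 4 + 10 + 0 + 0 = 14.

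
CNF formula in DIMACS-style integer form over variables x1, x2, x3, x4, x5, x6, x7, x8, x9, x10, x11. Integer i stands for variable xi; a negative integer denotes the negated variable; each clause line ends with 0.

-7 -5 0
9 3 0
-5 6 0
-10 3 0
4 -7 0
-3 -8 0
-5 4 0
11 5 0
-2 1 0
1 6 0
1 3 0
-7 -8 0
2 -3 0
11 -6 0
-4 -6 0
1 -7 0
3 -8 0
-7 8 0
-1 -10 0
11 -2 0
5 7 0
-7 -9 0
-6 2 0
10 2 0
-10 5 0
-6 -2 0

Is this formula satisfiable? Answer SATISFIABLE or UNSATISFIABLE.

x7 = True:
  propagation gives x5=False, x4=True, x11=True, x8=False; an empty clause results — contradiction.
x7 = False:
  propagation gives x5=True, x6=True, x4=True; an empty clause results — contradiction.
Every branch closes, so no satisfying assignment exists.

UNSATISFIABLE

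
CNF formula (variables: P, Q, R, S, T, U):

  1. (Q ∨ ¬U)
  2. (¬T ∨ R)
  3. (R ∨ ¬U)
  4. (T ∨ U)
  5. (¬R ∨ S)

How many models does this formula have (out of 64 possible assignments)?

Case analysis on R and U:
  R=T, U=T: remaining (P,Q,S,T) ∈ {(F,T,T,F); (F,T,T,T); (T,T,T,F); (T,T,T,T)} — 4.
  R=T, U=F: remaining (P,Q,S,T) ∈ {(F,F,T,T); (F,T,T,T); (T,F,T,T); (T,T,T,T)} — 4.
  R=F, U=T: a clause becomes empty — 0.
  R=F, U=F: a clause becomes empty — 0.
Total: 4 + 4 + 0 + 0 = 8.

8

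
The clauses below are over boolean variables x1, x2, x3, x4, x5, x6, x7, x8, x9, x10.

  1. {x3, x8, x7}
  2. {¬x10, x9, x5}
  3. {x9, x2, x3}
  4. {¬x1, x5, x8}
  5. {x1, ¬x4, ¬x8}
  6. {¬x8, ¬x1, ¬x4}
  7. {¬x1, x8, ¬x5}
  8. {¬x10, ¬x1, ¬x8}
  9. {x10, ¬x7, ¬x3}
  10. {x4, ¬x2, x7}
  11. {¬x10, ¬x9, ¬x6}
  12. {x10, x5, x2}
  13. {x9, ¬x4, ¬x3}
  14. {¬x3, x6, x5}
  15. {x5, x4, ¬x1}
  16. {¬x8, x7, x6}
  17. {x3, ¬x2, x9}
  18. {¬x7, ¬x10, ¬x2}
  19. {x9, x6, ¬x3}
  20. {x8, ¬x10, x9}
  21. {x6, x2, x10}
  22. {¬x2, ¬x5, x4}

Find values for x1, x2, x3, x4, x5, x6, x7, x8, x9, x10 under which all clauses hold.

Set x1 = False and propagate.
Set x2 = True and propagate.
The remaining clauses are satisfied by x3 = False, x4 = True, x5 = False, x6 = True, x7 = True, x8 = False, x9 = True, x10 = False.

x1=F, x2=T, x3=F, x4=T, x5=F, x6=T, x7=T, x8=F, x9=T, x10=F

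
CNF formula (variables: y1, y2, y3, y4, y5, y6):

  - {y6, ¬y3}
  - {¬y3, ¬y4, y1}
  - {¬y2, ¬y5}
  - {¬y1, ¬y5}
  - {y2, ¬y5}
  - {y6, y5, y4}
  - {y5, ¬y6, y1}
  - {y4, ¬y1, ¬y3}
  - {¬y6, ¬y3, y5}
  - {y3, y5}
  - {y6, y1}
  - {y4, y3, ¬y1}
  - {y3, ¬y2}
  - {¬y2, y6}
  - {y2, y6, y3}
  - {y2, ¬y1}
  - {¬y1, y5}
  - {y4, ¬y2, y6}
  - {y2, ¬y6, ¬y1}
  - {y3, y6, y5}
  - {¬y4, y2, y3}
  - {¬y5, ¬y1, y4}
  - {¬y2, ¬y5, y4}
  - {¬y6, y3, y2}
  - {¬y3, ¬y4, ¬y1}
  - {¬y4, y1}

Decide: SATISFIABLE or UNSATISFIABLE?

UNSATISFIABLE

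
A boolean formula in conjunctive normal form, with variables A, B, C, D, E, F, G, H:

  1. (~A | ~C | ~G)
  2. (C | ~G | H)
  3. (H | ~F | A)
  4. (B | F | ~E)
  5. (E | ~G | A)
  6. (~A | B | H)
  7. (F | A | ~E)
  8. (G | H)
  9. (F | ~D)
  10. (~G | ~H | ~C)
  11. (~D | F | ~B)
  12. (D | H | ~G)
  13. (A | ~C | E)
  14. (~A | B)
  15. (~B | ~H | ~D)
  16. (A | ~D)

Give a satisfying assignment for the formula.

A = 1, B = 1, C = 1, D = 0, E = 0, F = 1, G = 0, H = 1

Set A = True and propagate.
  then B is forced to True.
Set C = True and propagate.
  then G is forced to False.
  then H is forced to True.
  then D is forced to False.
E, F are now unconstrained; take E = False, F = True.
Every clause has at least one true literal under this assignment.
Check each clause:
  1. (~C | ~G | ~A) — ~G is true.
  2. (H | ~G | C) — H is true.
  3. (~F | A | H) — H is true.
  4. (~E | F | B) — B is true.
  5. (~G | E | A) — A is true.
  6. (H | ~A | B) — H is true.
  7. (A | F | ~E) — A is true.
  8. (G | H) — H is true.
  9. (F | ~D) — ~D is true.
  10. (~H | ~G | ~C) — ~G is true.
  11. (~D | ~B | F) — ~D is true.
  12. (~G | D | H) — H is true.
  13. (A | E | ~C) — A is true.
  14. (B | ~A) — B is true.
  15. (~H | ~D | ~B) — ~D is true.
  16. (~D | A) — A is true.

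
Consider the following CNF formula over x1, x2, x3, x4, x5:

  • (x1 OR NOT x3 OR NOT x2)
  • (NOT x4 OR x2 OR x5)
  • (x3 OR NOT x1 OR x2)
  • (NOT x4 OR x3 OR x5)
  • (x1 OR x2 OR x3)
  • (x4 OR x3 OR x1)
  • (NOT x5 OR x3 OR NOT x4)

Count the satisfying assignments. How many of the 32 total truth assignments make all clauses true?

12

Split on x3, then x1.
  x3=T, x1=T: 7 of the 8 assignments to (x2,x4,x5) work.
  x3=T, x1=F: remaining (x2,x4,x5) ∈ {(F,F,F); (F,F,T); (F,T,T)} — 3.
  x3=F, x1=T: remaining (x2,x4,x5) ∈ {(T,F,F); (T,F,T)} — 2.
  x3=F, x1=F: a clause becomes empty — 0.
Total: 7 + 3 + 2 + 0 = 12.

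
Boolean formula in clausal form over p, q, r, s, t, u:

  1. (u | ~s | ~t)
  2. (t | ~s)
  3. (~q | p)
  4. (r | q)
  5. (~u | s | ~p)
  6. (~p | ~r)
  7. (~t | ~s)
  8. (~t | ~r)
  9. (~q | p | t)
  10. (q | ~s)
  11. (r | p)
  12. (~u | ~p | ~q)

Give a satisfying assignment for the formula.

p = False, q = False, r = True, s = False, t = False, u = False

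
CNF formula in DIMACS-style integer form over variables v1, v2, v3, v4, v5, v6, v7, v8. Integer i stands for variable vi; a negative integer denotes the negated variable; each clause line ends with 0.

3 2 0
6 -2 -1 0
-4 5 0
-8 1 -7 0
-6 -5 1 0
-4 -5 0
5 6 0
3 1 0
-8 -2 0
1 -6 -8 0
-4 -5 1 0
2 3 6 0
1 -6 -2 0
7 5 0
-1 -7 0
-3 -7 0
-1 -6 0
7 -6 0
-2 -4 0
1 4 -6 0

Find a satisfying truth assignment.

v1=T, v2=F, v3=T, v4=F, v5=T, v6=F, v7=F, v8=T

Check each clause:
  1. (v3 OR v2) — v3 is true.
  2. (NOT v1 OR NOT v2 OR v6) — NOT v2 is true.
  3. (NOT v4 OR v5) — NOT v4 is true.
  4. (NOT v8 OR v1 OR NOT v7) — v1 is true.
  5. (v1 OR NOT v5 OR NOT v6) — v1 is true.
  6. (NOT v5 OR NOT v4) — NOT v4 is true.
  7. (v5 OR v6) — v5 is true.
  8. (v1 OR v3) — v1 is true.
  9. (NOT v2 OR NOT v8) — NOT v2 is true.
  10. (NOT v6 OR NOT v8 OR v1) — v1 is true.
  11. (NOT v4 OR NOT v5 OR v1) — v1 is true.
  12. (v3 OR v2 OR v6) — v3 is true.
  13. (NOT v2 OR v1 OR NOT v6) — v1 is true.
  14. (v5 OR v7) — v5 is true.
  15. (NOT v7 OR NOT v1) — NOT v7 is true.
  16. (NOT v7 OR NOT v3) — NOT v7 is true.
  17. (NOT v1 OR NOT v6) — NOT v6 is true.
  18. (NOT v6 OR v7) — NOT v6 is true.
  19. (NOT v2 OR NOT v4) — NOT v4 is true.
  20. (v1 OR v4 OR NOT v6) — v1 is true.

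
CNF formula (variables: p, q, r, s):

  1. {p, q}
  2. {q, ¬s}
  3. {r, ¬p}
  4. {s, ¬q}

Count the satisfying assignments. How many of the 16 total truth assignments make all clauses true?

The models are:
  p=F q=T r=F s=T
  p=F q=T r=T s=T
  p=T q=F r=T s=F
  p=T q=T r=T s=T
That's 4 in total.

4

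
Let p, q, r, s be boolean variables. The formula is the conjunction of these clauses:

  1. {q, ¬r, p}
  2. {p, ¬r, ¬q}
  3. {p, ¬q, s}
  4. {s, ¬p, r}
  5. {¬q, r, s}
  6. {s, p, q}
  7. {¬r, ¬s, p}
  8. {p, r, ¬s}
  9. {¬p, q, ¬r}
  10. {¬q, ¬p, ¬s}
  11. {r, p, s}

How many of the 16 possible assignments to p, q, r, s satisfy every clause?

Satisfying assignments:
  p=1 q=0 r=0 s=1
  p=1 q=1 r=1 s=0
Count: 2.

2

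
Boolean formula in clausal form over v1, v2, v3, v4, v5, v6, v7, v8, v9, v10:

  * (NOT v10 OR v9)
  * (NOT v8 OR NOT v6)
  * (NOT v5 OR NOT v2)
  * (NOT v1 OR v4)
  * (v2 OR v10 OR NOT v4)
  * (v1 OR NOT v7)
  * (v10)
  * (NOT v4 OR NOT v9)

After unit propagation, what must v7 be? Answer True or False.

(v10) is a unit clause: v10 = True.
(v9 OR NOT v10) with v10 = True leaves only v9, so v9 = True.
(NOT v9 OR NOT v4): since v9 = True, the clause reduces to (NOT v4). v4 = False.
From (v4 OR NOT v1) and v4 = False: v1 = False.
From (NOT v7 OR v1) and v1 = False: v7 = False.

False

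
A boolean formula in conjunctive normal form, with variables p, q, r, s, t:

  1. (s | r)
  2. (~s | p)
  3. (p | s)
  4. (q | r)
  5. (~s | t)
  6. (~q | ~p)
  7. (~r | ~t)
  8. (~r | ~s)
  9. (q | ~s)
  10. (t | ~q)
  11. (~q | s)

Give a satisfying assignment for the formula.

p=1, q=0, r=1, s=0, t=0

Set p = True and propagate.
  then q is forced to False.
  then r is forced to True.
  then t is forced to False.
  then s is forced to False.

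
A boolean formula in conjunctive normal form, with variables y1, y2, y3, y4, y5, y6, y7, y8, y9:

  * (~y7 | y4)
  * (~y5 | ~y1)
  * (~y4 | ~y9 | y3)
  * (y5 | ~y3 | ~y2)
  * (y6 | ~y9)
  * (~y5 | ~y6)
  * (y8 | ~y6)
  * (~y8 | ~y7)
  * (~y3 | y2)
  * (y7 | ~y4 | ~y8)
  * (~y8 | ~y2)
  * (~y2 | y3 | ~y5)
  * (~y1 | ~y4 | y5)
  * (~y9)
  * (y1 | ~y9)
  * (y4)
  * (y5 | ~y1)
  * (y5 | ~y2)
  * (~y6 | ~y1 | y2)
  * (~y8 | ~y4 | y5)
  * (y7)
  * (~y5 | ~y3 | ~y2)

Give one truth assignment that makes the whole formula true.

y1=F  y2=F  y3=F  y4=T  y5=T  y6=F  y7=T  y8=F  y9=F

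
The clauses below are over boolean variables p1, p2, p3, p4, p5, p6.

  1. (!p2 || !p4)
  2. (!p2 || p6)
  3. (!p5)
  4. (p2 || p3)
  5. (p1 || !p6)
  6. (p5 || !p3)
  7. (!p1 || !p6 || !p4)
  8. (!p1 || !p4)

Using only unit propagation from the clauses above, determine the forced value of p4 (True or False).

False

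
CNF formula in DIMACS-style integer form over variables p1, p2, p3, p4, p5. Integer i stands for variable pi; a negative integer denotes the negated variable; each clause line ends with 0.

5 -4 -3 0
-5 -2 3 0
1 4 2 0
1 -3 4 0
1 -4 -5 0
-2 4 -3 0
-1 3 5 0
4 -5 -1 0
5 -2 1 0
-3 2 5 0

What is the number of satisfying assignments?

4

The models are:
  p1=0 p2=0 p3=0 p4=1 p5=0
  p1=1 p2=0 p3=0 p4=1 p5=1
  p1=1 p2=0 p3=1 p4=1 p5=1
  p1=1 p2=1 p3=1 p4=1 p5=1
Count: 4.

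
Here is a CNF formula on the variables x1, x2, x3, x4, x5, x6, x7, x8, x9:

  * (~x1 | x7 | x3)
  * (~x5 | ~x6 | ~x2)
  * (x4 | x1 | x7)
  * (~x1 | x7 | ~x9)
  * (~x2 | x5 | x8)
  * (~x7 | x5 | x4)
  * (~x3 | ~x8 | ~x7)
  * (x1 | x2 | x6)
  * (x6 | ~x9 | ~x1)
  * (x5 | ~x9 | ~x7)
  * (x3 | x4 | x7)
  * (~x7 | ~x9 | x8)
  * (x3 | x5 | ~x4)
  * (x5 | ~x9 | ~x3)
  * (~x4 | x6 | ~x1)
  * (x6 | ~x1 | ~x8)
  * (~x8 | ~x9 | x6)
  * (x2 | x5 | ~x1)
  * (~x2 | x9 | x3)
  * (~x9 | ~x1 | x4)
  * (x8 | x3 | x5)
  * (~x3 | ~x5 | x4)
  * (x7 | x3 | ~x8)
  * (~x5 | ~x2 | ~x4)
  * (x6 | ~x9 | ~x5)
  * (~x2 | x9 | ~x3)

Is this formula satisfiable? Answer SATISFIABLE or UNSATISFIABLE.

Try x1 = False.
Set x2 = False and propagate.
  then x6 is forced to True.
Try x3 = True.
The remaining clauses are satisfied by x4 = True, x5 = True, x7 = False, x8 = False, x9 = False.
So x1=F, x2=F, x3=T, x4=T, x5=T, x6=T, x7=F, x8=F, x9=F is a satisfying assignment.

SATISFIABLE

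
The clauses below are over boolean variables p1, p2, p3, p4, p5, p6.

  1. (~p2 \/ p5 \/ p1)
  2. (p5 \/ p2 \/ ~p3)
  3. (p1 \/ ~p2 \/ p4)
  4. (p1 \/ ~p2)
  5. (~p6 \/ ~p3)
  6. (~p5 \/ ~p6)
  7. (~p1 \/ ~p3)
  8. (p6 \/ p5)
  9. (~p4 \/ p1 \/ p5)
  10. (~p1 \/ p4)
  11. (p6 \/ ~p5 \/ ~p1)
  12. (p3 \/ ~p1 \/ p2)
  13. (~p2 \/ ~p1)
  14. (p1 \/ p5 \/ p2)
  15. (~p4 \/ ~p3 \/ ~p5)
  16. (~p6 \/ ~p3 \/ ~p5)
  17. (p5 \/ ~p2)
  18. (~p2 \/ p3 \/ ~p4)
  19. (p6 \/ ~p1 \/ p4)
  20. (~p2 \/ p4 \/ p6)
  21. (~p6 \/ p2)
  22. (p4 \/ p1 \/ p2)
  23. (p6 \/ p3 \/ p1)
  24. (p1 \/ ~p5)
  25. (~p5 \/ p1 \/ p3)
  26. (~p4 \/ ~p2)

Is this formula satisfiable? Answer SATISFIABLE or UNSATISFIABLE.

UNSATISFIABLE

p1 = True:
  propagation gives p3=False, p4=True, p2=True; an empty clause results — contradiction.
p1 = False:
  propagation gives p2=False, p5=True; an empty clause results — contradiction.
Every branch closes, so no satisfying assignment exists.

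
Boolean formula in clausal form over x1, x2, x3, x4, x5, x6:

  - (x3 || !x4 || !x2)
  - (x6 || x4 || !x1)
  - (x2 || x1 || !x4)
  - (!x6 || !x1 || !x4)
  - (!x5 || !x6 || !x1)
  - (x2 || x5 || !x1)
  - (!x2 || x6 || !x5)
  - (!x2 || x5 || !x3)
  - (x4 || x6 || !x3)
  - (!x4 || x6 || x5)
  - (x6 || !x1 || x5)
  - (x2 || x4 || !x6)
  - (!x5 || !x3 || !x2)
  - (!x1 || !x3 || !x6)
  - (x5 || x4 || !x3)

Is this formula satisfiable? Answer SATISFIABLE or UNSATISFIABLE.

Branch on x1: take x1 = True.
Branch on x2: take x2 = False.
  then x5 is forced to True.
  then x6 is forced to False.
  then x4 is forced to True.
x3 is now unconstrained; take x3 = True.
Every clause has at least one true literal under this assignment.
So x1=True  x2=False  x3=True  x4=True  x5=True  x6=False is a satisfying assignment.

SATISFIABLE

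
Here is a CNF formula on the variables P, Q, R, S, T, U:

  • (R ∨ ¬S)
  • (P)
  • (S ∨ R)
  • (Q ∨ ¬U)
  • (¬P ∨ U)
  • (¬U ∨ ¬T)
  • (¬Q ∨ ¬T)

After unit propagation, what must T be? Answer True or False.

False

(P) stands alone — P = True.
In (U ∨ ¬P), ¬P is now false; U must hold, so U = True.
In (Q ∨ ¬U), ¬U is now false; Q must hold, so Q = True.
From (¬T ∨ ¬U) and U = True: T = False.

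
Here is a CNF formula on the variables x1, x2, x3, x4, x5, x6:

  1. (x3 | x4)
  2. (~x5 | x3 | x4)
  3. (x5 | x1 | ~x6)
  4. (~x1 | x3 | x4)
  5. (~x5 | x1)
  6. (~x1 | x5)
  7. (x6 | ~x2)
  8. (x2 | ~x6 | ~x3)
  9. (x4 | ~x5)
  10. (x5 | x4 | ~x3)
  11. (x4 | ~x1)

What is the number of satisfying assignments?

7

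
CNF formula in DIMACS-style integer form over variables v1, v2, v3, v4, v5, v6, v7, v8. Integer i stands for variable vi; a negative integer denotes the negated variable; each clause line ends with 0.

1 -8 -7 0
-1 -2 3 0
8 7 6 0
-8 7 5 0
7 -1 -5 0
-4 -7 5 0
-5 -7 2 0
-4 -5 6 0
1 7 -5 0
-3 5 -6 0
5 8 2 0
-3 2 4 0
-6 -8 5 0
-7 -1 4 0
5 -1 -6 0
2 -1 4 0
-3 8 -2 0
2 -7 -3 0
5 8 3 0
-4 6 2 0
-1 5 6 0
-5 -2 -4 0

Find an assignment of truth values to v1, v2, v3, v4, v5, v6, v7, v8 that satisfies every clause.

v1=False, v2=True, v3=False, v4=False, v5=True, v6=False, v7=True, v8=False

Check each clause:
  1. (¬v8 ∨ ¬v7 ∨ v1) — ¬v8 is true.
  2. (¬v2 ∨ ¬v1 ∨ v3) — ¬v1 is true.
  3. (v8 ∨ v6 ∨ v7) — v7 is true.
  4. (v7 ∨ ¬v8 ∨ v5) — ¬v8 is true.
  5. (¬v1 ∨ v7 ∨ ¬v5) — ¬v1 is true.
  6. (v5 ∨ ¬v4 ∨ ¬v7) — ¬v4 is true.
  7. (¬v7 ∨ v2 ∨ ¬v5) — v2 is true.
  8. (¬v5 ∨ ¬v4 ∨ v6) — ¬v4 is true.
  9. (¬v5 ∨ v1 ∨ v7) — v7 is true.
  10. (v5 ∨ ¬v3 ∨ ¬v6) — ¬v3 is true.
  11. (v2 ∨ v5 ∨ v8) — v2 is true.
  12. (¬v3 ∨ v4 ∨ v2) — v2 is true.
  13. (¬v8 ∨ ¬v6 ∨ v5) — ¬v8 is true.
  14. (¬v7 ∨ ¬v1 ∨ v4) — ¬v1 is true.
  15. (v5 ∨ ¬v6 ∨ ¬v1) — ¬v6 is true.
  16. (¬v1 ∨ v2 ∨ v4) — v2 is true.
  17. (¬v2 ∨ ¬v3 ∨ v8) — ¬v3 is true.
  18. (¬v3 ∨ v2 ∨ ¬v7) — v2 is true.
  19. (v3 ∨ v5 ∨ v8) — v5 is true.
  20. (v2 ∨ ¬v4 ∨ v6) — v2 is true.
  21. (v6 ∨ v5 ∨ ¬v1) — v5 is true.
  22. (¬v5 ∨ ¬v4 ∨ ¬v2) — ¬v4 is true.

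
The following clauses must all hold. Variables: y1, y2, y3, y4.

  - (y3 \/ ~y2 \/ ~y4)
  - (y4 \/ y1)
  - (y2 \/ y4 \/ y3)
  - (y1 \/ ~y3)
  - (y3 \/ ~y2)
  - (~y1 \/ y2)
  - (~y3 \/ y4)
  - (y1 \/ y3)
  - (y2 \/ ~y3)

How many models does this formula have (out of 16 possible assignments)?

1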